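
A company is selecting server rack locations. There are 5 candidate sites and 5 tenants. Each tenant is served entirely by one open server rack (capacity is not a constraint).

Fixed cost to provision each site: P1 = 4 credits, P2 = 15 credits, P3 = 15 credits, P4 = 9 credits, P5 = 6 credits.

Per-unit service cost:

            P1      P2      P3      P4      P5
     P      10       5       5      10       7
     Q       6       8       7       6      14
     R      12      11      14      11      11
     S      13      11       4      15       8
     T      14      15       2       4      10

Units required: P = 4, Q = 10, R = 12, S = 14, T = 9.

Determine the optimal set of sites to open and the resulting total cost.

Open P3 and P4; minimum total cost 310.

For any fixed open set, each tenant goes to its cheapest open site; total = fixed + service.
{P3, P4}: P→P3 5·4=20, Q→P4 6·10=60, R→P4 11·12=132, S→P3 4·14=56, T→P3 2·9=18. Service 286; fixed 24; total 310.
{P1, P3, P5}: service 286 + fixed 25 = 311
{P1, P3, P4}: service 286 + fixed 28 = 314
{P1, P2, P3, P4, P5}: service 286 + fixed 49 = 335
No other subset beats 310.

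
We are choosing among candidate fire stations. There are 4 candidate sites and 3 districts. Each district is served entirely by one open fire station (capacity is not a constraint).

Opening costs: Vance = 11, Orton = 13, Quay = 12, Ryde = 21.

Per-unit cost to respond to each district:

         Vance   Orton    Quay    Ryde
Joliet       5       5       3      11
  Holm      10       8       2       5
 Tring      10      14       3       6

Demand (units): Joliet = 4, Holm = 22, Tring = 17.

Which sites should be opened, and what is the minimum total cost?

For any fixed open set, each district goes to its cheapest open site; total = fixed + service.
{Quay}: Joliet→Quay 3·4=12, Holm→Quay 2·22=44, Tring→Quay 3·17=51. Service 107; fixed 12; total 119.
{Vance, Quay}: service 107 + fixed 23 = 130
{Orton, Quay}: service 107 + fixed 25 = 132
{Vance, Orton, Quay, Ryde}: service 107 + fixed 57 = 164
No other subset beats 119.

Open Quay only; minimum total cost 119.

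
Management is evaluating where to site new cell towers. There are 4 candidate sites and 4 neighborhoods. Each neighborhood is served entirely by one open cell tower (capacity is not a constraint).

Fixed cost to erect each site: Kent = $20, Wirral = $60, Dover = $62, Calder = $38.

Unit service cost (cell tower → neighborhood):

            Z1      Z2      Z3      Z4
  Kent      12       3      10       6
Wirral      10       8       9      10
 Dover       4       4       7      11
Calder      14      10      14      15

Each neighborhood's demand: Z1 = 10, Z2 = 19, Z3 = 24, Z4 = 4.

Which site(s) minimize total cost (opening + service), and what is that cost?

For any fixed open set, each neighborhood goes to its cheapest open site; total = fixed + service.
{Kent, Dover}: Z1→Dover 4·10=40, Z2→Kent 3·19=57, Z3→Dover 7·24=168, Z4→Kent 6·4=24. Service 289; fixed 82; total 371.
{Dover}: Z1→Dover 4·10=40, Z2→Dover 4·19=76, Z3→Dover 7·24=168, Z4→Dover 11·4=44. Service 328; fixed 62; total 390.
{Kent, Dover, Calder}: service 289 + fixed 120 = 409
{Kent, Wirral, Dover, Calder}: Z1→Dover 4·10=40, Z2→Kent 3·19=57, Z3→Dover 7·24=168, Z4→Kent 6·4=24. Service 289; fixed 180; total 469.
No other subset beats 371.

Open Kent and Dover; minimum total cost 371.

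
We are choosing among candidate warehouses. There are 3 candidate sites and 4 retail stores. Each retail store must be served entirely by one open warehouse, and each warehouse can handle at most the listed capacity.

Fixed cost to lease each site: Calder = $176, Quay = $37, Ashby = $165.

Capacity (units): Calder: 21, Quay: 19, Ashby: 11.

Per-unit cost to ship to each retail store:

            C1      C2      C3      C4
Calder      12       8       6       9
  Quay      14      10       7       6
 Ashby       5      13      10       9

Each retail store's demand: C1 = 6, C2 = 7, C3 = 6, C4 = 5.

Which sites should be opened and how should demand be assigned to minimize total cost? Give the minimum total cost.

Minimum total cost: 374

Open {Quay, Ashby}: C1→Ashby 5·6=30, C2→Quay 10·7=70, C3→Quay 7·6=42, C4→Quay 6·5=30.
Loads: Quay carries 18/19, Ashby carries 6/11. Service 172; fixed 202; total 374.
Next best feasible plan costs 389.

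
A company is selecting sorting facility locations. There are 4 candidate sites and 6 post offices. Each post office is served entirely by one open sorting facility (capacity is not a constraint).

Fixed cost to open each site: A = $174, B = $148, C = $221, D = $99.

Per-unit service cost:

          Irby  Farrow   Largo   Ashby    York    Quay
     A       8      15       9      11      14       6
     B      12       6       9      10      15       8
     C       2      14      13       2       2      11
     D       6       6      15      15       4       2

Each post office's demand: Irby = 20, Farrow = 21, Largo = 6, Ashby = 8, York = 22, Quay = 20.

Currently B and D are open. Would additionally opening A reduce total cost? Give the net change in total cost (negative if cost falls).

Current service cost with {B, D}: 508.
Adding A: each post office re-picks its cheapest; new service cost 508, saving 0.
Extra fixed cost: 174. Net change = 174 − 0 = 174.
(Totals: 755 → 929.)

No — net change +174 (cost rises by 174).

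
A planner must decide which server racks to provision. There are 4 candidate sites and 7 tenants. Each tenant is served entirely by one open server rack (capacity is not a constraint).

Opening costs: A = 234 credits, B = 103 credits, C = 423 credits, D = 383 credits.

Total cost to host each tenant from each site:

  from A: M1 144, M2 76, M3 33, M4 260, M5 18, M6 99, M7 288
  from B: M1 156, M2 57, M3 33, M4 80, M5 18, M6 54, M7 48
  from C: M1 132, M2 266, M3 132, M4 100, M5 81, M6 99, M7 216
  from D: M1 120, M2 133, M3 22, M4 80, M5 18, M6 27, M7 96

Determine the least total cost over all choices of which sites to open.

Minimum total cost: 549

For any fixed open set, each tenant goes to its cheapest open site; total = fixed + service.
{B}: M1→B 156, M2→B 57, M3→B 33, M4→B 80, M5→B 18, M6→B 54, M7→B 48. Service 446; fixed 103; total 549.
{A, B}: M1→A 144, M2→B 57, M3→A 33, M4→B 80, M5→A 18, M6→B 54, M7→B 48. Service 434; fixed 337; total 771.
{B, D}: M1→D 120, M2→B 57, M3→D 22, M4→B 80, M5→B 18, M6→D 27, M7→B 48. Service 372; fixed 486; total 858.
{A, B, C, D}: service 372 + fixed 1143 = 1515
No other subset beats 549.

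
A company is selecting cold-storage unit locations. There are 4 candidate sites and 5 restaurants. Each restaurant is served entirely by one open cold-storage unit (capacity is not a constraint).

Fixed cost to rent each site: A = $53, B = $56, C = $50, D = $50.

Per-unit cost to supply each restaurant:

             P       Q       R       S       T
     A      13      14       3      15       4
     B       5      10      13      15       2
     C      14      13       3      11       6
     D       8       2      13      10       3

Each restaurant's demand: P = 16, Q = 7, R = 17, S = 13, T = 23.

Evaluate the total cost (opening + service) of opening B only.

Total cost: 668

Each restaurant is assigned to its cheapest site among the open ones.
{B}: P→B 5·16=80, Q→B 10·7=70, R→B 13·17=221, S→B 15·13=195, T→B 2·23=46. Service 612; fixed 56; total 668.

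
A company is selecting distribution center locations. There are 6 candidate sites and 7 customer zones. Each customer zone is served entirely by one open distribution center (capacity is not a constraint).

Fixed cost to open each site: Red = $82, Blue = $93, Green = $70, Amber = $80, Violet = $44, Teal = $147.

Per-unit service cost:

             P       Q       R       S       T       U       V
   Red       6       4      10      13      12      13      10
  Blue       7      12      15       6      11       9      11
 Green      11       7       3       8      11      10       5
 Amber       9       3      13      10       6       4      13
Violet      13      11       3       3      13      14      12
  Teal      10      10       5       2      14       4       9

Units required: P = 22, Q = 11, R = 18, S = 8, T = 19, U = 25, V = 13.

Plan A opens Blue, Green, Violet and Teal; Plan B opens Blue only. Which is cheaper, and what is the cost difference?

Plan A: {Blue, Green, Violet, Teal}: P→Blue 7·22=154, Q→Green 7·11=77, R→Green 3·18=54, S→Teal 2·8=16, T→Blue 11·19=209, U→Teal 4·25=100, V→Green 5·13=65. Service 675; fixed 354; total 1029.
Plan B: {Blue}: P→Blue 7·22=154, Q→Blue 12·11=132, R→Blue 15·18=270, S→Blue 6·8=48, T→Blue 11·19=209, U→Blue 9·25=225, V→Blue 11·13=143. Service 1181; fixed 93; total 1274.
Difference: |1029 − 1274| = 245.

Plan A is cheaper by 245.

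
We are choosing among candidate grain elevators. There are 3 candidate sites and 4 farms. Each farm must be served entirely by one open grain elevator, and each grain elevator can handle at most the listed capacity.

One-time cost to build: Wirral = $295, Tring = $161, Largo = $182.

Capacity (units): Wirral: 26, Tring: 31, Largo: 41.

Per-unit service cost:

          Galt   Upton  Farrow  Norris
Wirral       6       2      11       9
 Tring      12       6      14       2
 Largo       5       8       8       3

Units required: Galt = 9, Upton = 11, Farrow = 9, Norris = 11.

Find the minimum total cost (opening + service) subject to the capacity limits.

Minimum total cost: 420

Open {Largo}: Galt→Largo 5·9=45, Upton→Largo 8·11=88, Farrow→Largo 8·9=72, Norris→Largo 3·11=33.
Loads: Largo carries 40/41. Service 238; fixed 182; total 420.
Next best feasible plan costs 548.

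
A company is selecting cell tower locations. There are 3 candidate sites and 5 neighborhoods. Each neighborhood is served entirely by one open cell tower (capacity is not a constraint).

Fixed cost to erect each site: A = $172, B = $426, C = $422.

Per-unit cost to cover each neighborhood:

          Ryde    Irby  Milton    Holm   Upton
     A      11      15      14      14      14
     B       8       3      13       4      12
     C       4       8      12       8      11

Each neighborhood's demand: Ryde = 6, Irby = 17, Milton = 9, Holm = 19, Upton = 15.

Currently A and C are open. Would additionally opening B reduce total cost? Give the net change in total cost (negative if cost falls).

No — net change +265 (cost rises by 265).

Current service cost with {A, C}: 585.
Adding B: each neighborhood re-picks its cheapest; new service cost 424, saving 161.
Extra fixed cost: 426. Net change = 426 − 161 = 265.
(Totals: 1179 → 1444.)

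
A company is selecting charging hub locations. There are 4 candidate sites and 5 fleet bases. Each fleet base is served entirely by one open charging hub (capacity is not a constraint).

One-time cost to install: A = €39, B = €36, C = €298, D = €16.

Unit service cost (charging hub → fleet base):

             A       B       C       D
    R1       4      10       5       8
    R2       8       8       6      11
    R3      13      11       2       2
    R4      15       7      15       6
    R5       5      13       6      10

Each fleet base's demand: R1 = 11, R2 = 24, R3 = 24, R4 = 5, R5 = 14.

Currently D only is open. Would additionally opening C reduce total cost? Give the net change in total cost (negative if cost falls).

Current service cost with {D}: 570.
Adding C: each fleet base re-picks its cheapest; new service cost 361, saving 209.
Extra fixed cost: 298. Net change = 298 − 209 = 89.
(Totals: 586 → 675.)

No — net change +89 (cost rises by 89).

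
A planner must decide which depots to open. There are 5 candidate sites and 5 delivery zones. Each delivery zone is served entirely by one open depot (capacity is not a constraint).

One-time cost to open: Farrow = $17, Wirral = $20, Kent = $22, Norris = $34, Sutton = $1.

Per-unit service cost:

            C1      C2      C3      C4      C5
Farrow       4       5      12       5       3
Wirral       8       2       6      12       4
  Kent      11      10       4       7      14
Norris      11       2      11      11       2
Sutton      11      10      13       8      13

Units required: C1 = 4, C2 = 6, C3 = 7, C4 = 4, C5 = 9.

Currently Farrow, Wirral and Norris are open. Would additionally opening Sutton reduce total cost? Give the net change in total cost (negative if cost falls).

No — net change +1 (cost rises by 1).

Current service cost with {Farrow, Wirral, Norris}: 108.
Adding Sutton: each delivery zone re-picks its cheapest; new service cost 108, saving 0.
Extra fixed cost: 1. Net change = 1 − 0 = 1.
(Totals: 179 → 180.)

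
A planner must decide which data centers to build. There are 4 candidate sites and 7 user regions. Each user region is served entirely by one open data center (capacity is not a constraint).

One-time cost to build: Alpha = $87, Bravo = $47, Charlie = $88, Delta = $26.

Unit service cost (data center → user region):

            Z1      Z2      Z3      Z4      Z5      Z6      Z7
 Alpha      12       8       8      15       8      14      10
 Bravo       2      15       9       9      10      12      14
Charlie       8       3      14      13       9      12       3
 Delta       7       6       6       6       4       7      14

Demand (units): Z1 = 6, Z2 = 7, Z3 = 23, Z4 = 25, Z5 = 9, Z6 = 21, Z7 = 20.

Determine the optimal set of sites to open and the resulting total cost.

Open Charlie and Delta; minimum total cost 708.

For any fixed open set, each user region goes to its cheapest open site; total = fixed + service.
{Charlie, Delta}: Z1→Delta 7·6=42, Z2→Charlie 3·7=21, Z3→Delta 6·23=138, Z4→Delta 6·25=150, Z5→Delta 4·9=36, Z6→Delta 7·21=147, Z7→Charlie 3·20=60. Service 594; fixed 114; total 708.
{Bravo, Charlie, Delta}: Z1→Bravo 2·6=12, Z2→Charlie 3·7=21, Z3→Delta 6·23=138, Z4→Delta 6·25=150, Z5→Delta 4·9=36, Z6→Delta 7·21=147, Z7→Charlie 3·20=60. Service 564; fixed 161; total 725.
{Alpha, Charlie, Delta}: service 594 + fixed 201 = 795
{Alpha, Bravo, Charlie, Delta}: service 564 + fixed 248 = 812
(All 15 nonempty subsets were checked; Charlie and Delta is lowest.)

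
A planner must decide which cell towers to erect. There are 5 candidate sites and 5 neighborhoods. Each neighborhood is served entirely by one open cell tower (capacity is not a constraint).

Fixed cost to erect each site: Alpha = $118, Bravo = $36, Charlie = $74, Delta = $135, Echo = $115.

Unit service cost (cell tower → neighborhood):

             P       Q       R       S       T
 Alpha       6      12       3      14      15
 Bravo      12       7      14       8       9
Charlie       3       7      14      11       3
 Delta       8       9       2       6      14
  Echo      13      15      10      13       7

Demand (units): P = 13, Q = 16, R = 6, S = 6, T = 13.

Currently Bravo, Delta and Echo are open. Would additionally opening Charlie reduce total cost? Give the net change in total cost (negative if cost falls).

Yes — net change −43 (cost falls by 43).

Current service cost with {Bravo, Delta, Echo}: 355.
Adding Charlie: each neighborhood re-picks its cheapest; new service cost 238, saving 117.
Extra fixed cost: 74. Net change = 74 − 117 = -43.
(Totals: 641 → 598.)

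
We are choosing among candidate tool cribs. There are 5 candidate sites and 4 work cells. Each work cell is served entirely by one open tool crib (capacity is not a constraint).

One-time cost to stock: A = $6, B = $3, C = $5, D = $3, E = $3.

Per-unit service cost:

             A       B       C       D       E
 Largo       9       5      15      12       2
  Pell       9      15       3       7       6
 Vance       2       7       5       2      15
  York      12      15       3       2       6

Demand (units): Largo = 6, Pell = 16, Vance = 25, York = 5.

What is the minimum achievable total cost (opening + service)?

For any fixed open set, each work cell goes to its cheapest open site; total = fixed + service.
{C, D, E}: Largo→E 2·6=12, Pell→C 3·16=48, Vance→D 2·25=50, York→D 2·5=10. Service 120; fixed 11; total 131.
{B, C, D, E}: service 120 + fixed 14 = 134
{A, C, D, E}: Largo→E 2·6=12, Pell→C 3·16=48, Vance→A 2·25=50, York→D 2·5=10. Service 120; fixed 17; total 137.
{A, B, C, D, E}: service 120 + fixed 20 = 140
No other subset beats 131.

Minimum total cost: 131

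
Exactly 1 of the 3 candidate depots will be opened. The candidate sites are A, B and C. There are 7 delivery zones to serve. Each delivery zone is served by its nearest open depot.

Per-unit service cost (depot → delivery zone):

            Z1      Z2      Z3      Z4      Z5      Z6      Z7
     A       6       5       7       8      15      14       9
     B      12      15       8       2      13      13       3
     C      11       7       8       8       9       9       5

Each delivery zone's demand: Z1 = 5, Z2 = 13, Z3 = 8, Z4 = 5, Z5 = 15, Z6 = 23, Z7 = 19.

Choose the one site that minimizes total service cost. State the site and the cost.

Choose C only; total service cost 687.

With exactly 1 open, each delivery zone uses its cheapest among the chosen.
{C}: Z1→C 11·5=55, Z2→C 7·13=91, Z3→C 8·8=64, Z4→C 8·5=40, Z5→C 9·15=135, Z6→C 9·23=207, Z7→C 5·19=95. Service cost 687.
{B}: service cost 880
{A}: service cost 909
Among all 3 size-1 choices, {C} is lowest.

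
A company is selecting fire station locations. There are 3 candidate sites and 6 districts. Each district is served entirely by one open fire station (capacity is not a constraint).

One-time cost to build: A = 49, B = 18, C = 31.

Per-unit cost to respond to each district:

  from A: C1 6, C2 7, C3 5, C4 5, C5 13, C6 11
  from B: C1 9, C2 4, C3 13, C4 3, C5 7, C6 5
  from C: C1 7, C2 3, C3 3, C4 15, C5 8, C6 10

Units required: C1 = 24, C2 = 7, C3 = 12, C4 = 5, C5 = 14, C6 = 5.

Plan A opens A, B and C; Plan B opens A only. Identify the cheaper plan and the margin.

Plan A: {A, B, C}: C1→A 6·24=144, C2→C 3·7=21, C3→C 3·12=36, C4→B 3·5=15, C5→B 7·14=98, C6→B 5·5=25. Service 339; fixed 98; total 437.
Plan B: {A}: C1→A 6·24=144, C2→A 7·7=49, C3→A 5·12=60, C4→A 5·5=25, C5→A 13·14=182, C6→A 11·5=55. Service 515; fixed 49; total 564.
Difference: |437 − 564| = 127.

Plan A is cheaper by 127.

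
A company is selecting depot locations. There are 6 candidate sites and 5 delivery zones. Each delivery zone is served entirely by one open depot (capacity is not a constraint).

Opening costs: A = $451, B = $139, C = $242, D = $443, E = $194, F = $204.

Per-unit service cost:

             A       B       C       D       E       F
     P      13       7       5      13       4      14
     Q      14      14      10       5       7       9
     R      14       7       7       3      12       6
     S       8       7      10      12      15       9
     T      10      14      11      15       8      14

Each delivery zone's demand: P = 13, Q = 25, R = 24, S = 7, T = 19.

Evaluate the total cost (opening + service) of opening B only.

Total cost: 1063

Each delivery zone is assigned to its cheapest site among the open ones.
{B}: P→B 7·13=91, Q→B 14·25=350, R→B 7·24=168, S→B 7·7=49, T→B 14·19=266. Service 924; fixed 139; total 1063.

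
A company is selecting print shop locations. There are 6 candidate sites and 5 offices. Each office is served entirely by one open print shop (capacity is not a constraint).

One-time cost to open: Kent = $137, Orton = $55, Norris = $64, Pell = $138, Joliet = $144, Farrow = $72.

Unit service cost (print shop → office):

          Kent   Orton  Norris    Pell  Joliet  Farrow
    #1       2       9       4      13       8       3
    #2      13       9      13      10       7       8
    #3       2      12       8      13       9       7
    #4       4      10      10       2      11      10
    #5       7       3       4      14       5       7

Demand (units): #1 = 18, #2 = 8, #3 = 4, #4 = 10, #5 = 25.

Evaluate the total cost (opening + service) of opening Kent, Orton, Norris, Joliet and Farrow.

Each office is assigned to its cheapest site among the open ones.
{Kent, Orton, Norris, Joliet, Farrow}: #1→Kent 2·18=36, #2→Joliet 7·8=56, #3→Kent 2·4=8, #4→Kent 4·10=40, #5→Orton 3·25=75. Service 215; fixed 472; total 687.

Total cost: 687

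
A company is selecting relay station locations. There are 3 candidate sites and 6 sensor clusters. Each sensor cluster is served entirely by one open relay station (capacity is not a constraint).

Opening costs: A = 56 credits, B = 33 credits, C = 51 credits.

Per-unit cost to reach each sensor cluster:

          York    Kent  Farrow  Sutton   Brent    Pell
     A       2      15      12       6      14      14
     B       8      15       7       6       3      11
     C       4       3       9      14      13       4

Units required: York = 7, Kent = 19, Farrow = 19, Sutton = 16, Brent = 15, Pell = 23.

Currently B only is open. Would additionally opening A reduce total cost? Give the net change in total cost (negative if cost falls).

Current service cost with {B}: 868.
Adding A: each sensor cluster re-picks its cheapest; new service cost 826, saving 42.
Extra fixed cost: 56. Net change = 56 − 42 = 14.
(Totals: 901 → 915.)

No — net change +14 (cost rises by 14).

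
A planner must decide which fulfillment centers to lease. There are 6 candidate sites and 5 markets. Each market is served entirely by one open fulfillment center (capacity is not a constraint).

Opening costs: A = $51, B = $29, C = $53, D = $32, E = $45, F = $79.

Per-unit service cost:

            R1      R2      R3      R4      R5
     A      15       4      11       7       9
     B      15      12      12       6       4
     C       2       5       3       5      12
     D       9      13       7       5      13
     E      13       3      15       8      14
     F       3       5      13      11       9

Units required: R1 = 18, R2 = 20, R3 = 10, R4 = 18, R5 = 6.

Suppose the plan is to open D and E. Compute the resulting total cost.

Each market is assigned to its cheapest site among the open ones.
{D, E}: R1→D 9·18=162, R2→E 3·20=60, R3→D 7·10=70, R4→D 5·18=90, R5→D 13·6=78. Service 460; fixed 77; total 537.

Total cost: 537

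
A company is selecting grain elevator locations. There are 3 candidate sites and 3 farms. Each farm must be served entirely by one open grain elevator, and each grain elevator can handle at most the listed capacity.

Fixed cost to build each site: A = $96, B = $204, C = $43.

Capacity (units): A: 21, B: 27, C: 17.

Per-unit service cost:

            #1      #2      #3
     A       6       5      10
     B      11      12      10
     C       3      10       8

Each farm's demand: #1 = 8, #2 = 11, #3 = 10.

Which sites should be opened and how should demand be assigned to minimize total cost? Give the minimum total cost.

Open {A, C}: #1→C 3·8=24, #2→A 5·11=55, #3→A 10·10=100.
Loads: A carries 21/21, C carries 8/17. Service 179; fixed 139; total 318.
Next best feasible plan costs 322.

Minimum total cost: 318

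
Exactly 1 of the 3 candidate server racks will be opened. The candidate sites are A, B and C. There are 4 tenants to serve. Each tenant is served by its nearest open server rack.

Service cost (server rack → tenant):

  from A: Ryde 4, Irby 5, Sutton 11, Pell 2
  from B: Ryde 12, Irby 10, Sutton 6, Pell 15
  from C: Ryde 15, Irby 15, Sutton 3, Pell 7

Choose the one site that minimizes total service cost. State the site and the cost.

Choose A only; total service cost 22.

With exactly 1 open, each tenant uses its cheapest among the chosen.
{A}: Ryde→A 4, Irby→A 5, Sutton→A 11, Pell→A 2. Service cost 22.
{C}: service cost 40
{B}: service cost 43
Among all 3 size-1 choices, {A} is lowest.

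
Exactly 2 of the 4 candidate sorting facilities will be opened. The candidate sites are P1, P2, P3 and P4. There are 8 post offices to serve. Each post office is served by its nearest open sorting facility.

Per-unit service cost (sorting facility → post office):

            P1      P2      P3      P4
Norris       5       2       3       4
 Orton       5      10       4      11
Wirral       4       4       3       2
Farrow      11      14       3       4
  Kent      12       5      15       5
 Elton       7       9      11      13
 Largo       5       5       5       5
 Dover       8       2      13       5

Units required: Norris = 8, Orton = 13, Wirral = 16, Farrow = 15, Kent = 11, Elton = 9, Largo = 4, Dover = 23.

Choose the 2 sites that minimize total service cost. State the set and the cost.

Choose P2 and P3; total service cost 363.

With exactly 2 open, each post office uses its cheapest among the chosen.
{P2, P3}: Norris→P2 2·8=16, Orton→P3 4·13=52, Wirral→P3 3·16=48, Farrow→P3 3·15=45, Kent→P2 5·11=55, Elton→P2 9·9=81, Largo→P2 5·4=20, Dover→P2 2·23=46. Service cost 363.
{P2, P4}: service cost 440
{P1, P4}: service cost 442
Among all 6 size-2 choices, {P2, P3} is lowest.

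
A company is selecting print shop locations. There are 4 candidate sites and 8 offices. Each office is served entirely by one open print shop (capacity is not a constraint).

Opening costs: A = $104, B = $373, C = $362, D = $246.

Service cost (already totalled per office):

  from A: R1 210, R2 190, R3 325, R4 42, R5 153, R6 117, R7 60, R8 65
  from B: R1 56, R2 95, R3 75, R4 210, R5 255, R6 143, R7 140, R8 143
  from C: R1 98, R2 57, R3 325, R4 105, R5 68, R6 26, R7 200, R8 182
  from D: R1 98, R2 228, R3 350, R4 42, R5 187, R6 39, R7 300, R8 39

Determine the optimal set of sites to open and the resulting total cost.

Open A and B; minimum total cost 1140.

For any fixed open set, each office goes to its cheapest open site; total = fixed + service.
{A, B}: R1→B 56, R2→B 95, R3→B 75, R4→A 42, R5→A 153, R6→A 117, R7→A 60, R8→A 65. Service 663; fixed 477; total 1140.
{A, C}: service 741 + fixed 466 = 1207
{A}: R1→A 210, R2→A 190, R3→A 325, R4→A 42, R5→A 153, R6→A 117, R7→A 60, R8→A 65. Service 1162; fixed 104; total 1266.
{A, B, C, D}: R1→B 56, R2→C 57, R3→B 75, R4→A 42, R5→C 68, R6→C 26, R7→A 60, R8→D 39. Service 423; fixed 1085; total 1508.
No other subset beats 1140.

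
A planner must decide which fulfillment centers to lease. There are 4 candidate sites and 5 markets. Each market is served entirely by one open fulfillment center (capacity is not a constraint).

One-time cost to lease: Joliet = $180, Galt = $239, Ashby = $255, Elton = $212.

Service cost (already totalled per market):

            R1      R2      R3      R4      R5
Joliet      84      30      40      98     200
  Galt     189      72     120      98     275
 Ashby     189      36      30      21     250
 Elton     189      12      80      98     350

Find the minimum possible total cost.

Minimum total cost: 632

For any fixed open set, each market goes to its cheapest open site; total = fixed + service.
{Joliet}: R1→Joliet 84, R2→Joliet 30, R3→Joliet 40, R4→Joliet 98, R5→Joliet 200. Service 452; fixed 180; total 632.
{Ashby}: service 526 + fixed 255 = 781
{Joliet, Ashby}: service 365 + fixed 435 = 800
{Joliet, Galt, Ashby, Elton}: service 347 + fixed 886 = 1233
No other subset beats 632.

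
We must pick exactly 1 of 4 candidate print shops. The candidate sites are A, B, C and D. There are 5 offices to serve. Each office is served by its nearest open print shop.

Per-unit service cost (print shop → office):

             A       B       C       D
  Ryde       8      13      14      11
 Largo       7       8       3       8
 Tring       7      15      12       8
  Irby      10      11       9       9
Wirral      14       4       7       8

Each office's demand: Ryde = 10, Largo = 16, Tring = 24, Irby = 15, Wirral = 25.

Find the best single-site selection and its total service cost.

Choose D only; total service cost 765.

With exactly 1 open, each office uses its cheapest among the chosen.
{D}: Ryde→D 11·10=110, Largo→D 8·16=128, Tring→D 8·24=192, Irby→D 9·15=135, Wirral→D 8·25=200. Service cost 765.
{C}: service cost 786
{A}: service cost 860
Among all 4 size-1 choices, {D} is lowest.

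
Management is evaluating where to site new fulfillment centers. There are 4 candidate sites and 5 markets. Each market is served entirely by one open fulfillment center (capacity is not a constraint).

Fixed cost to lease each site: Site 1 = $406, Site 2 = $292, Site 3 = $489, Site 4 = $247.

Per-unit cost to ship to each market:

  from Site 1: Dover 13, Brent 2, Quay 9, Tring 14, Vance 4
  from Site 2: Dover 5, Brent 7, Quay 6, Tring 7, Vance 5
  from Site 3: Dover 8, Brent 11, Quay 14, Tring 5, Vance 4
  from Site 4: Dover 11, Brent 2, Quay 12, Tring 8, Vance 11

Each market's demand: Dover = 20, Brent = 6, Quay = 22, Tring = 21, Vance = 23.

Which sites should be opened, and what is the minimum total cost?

For any fixed open set, each market goes to its cheapest open site; total = fixed + service.
{Site 2}: Dover→Site 2 5·20=100, Brent→Site 2 7·6=42, Quay→Site 2 6·22=132, Tring→Site 2 7·21=147, Vance→Site 2 5·23=115. Service 536; fixed 292; total 828.
{Site 2, Site 4}: Dover→Site 2 5·20=100, Brent→Site 4 2·6=12, Quay→Site 2 6·22=132, Tring→Site 2 7·21=147, Vance→Site 2 5·23=115. Service 506; fixed 539; total 1045.
{Site 4}: service 917 + fixed 247 = 1164
{Site 1, Site 2, Site 3, Site 4}: service 441 + fixed 1434 = 1875
No other subset beats 828.

Open Site 2 only; minimum total cost 828.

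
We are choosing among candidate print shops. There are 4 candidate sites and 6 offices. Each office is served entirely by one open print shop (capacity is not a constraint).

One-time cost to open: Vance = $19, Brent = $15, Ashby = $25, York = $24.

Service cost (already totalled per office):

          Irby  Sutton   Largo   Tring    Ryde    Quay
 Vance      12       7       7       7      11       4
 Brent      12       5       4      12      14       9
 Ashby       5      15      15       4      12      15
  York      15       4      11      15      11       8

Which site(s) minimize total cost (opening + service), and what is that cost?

For any fixed open set, each office goes to its cheapest open site; total = fixed + service.
{Vance}: Irby→Vance 12, Sutton→Vance 7, Largo→Vance 7, Tring→Vance 7, Ryde→Vance 11, Quay→Vance 4. Service 48; fixed 19; total 67.
{Brent}: Irby→Brent 12, Sutton→Brent 5, Largo→Brent 4, Tring→Brent 12, Ryde→Brent 14, Quay→Brent 9. Service 56; fixed 15; total 71.
{Vance, Brent}: service 43 + fixed 34 = 77
{Vance, Brent, Ashby, York}: Irby→Ashby 5, Sutton→York 4, Largo→Brent 4, Tring→Ashby 4, Ryde→Vance 11, Quay→Vance 4. Service 32; fixed 83; total 115.
No other subset beats 67.

Open Vance only; minimum total cost 67.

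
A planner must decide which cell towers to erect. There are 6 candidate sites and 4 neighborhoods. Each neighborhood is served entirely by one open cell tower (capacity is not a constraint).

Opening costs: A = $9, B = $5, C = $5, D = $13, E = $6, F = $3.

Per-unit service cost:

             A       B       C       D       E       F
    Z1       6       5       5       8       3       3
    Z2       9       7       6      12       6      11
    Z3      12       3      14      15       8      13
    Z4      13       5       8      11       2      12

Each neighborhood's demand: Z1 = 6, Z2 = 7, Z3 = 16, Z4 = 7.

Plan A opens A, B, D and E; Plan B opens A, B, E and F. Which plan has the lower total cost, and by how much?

Plan B is cheaper by 10.

Plan A: {A, B, D, E}: Z1→E 3·6=18, Z2→E 6·7=42, Z3→B 3·16=48, Z4→E 2·7=14. Service 122; fixed 33; total 155.
Plan B: {A, B, E, F}: Z1→E 3·6=18, Z2→E 6·7=42, Z3→B 3·16=48, Z4→E 2·7=14. Service 122; fixed 23; total 145.
Difference: |155 − 145| = 10.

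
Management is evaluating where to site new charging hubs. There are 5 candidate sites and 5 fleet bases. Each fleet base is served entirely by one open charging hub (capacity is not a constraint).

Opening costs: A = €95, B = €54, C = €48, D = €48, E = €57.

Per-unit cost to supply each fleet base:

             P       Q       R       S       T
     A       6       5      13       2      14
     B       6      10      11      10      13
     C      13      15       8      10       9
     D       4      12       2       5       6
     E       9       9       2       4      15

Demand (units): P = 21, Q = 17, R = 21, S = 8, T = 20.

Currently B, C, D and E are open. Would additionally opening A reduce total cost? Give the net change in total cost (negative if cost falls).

Current service cost with {B, C, D, E}: 431.
Adding A: each fleet base re-picks its cheapest; new service cost 347, saving 84.
Extra fixed cost: 95. Net change = 95 − 84 = 11.
(Totals: 638 → 649.)

No — net change +11 (cost rises by 11).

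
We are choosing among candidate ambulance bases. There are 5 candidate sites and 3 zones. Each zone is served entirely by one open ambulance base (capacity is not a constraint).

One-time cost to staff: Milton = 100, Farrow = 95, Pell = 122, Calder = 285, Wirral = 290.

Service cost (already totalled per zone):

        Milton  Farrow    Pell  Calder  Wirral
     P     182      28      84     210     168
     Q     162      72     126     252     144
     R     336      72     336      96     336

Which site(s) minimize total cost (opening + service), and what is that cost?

For any fixed open set, each zone goes to its cheapest open site; total = fixed + service.
{Farrow}: P→Farrow 28, Q→Farrow 72, R→Farrow 72. Service 172; fixed 95; total 267.
{Milton, Farrow}: P→Farrow 28, Q→Farrow 72, R→Farrow 72. Service 172; fixed 195; total 367.
{Farrow, Pell}: service 172 + fixed 217 = 389
{Milton, Farrow, Pell, Calder, Wirral}: P→Farrow 28, Q→Farrow 72, R→Farrow 72. Service 172; fixed 892; total 1064.
No other subset beats 267.

Open Farrow only; minimum total cost 267.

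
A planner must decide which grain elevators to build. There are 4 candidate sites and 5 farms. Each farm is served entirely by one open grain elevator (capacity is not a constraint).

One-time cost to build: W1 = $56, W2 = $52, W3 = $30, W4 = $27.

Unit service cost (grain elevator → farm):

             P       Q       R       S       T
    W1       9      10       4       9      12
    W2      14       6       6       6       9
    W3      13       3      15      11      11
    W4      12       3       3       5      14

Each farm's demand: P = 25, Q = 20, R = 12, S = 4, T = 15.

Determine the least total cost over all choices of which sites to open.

For any fixed open set, each farm goes to its cheapest open site; total = fixed + service.
{W1, W4}: P→W1 9·25=225, Q→W4 3·20=60, R→W4 3·12=36, S→W4 5·4=20, T→W1 12·15=180. Service 521; fixed 83; total 604.
{W1, W2, W4}: service 476 + fixed 135 = 611
{W1, W3, W4}: service 506 + fixed 113 = 619
{W1, W2, W3, W4}: service 476 + fixed 165 = 641
No other subset beats 604.

Minimum total cost: 604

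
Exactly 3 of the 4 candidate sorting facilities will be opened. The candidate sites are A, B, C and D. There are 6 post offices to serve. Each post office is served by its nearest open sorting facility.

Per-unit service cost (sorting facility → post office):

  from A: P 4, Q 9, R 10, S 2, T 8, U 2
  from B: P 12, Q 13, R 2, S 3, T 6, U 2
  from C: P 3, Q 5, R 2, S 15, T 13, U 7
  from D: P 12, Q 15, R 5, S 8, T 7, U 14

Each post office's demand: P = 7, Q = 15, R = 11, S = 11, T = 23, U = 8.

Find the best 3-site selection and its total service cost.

With exactly 3 open, each post office uses its cheapest among the chosen.
{A, B, C}: P→C 3·7=21, Q→C 5·15=75, R→B 2·11=22, S→A 2·11=22, T→B 6·23=138, U→A 2·8=16. Service cost 294.
{B, C, D}: service cost 305
{A, C, D}: service cost 317
Among all 4 size-3 choices, {A, B, C} is lowest.

Choose A, B and C; total service cost 294.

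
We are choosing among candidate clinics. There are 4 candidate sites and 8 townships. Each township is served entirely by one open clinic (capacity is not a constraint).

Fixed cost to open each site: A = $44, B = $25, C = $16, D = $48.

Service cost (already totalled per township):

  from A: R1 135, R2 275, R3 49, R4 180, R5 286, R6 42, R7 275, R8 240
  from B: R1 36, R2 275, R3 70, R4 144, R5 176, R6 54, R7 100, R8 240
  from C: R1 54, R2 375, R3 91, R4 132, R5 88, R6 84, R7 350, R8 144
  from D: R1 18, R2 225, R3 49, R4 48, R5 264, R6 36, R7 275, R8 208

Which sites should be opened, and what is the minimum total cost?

For any fixed open set, each township goes to its cheapest open site; total = fixed + service.
{B, C, D}: R1→D 18, R2→D 225, R3→D 49, R4→D 48, R5→C 88, R6→D 36, R7→B 100, R8→C 144. Service 708; fixed 89; total 797.
{A, B, C, D}: R1→D 18, R2→D 225, R3→A 49, R4→D 48, R5→C 88, R6→D 36, R7→B 100, R8→C 144. Service 708; fixed 133; total 841.
{B, D}: R1→D 18, R2→D 225, R3→D 49, R4→D 48, R5→B 176, R6→D 36, R7→B 100, R8→D 208. Service 860; fixed 73; total 933.
{C}: R1→C 54, R2→C 375, R3→C 91, R4→C 132, R5→C 88, R6→C 84, R7→C 350, R8→C 144. Service 1318; fixed 16; total 1334.
(All 15 nonempty subsets were checked; B, C and D is lowest.)

Open B, C and D; minimum total cost 797.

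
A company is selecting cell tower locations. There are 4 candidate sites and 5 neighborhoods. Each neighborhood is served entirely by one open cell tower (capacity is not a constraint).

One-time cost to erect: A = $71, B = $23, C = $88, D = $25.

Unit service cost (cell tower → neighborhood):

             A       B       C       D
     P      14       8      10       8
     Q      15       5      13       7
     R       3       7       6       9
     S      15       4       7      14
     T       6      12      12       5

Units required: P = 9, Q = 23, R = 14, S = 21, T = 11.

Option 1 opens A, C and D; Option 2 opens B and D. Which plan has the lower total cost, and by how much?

Option 2 is cheaper by 189.

Option 1: {A, C, D}: P→D 8·9=72, Q→D 7·23=161, R→A 3·14=42, S→C 7·21=147, T→D 5·11=55. Service 477; fixed 184; total 661.
Option 2: {B, D}: P→B 8·9=72, Q→B 5·23=115, R→B 7·14=98, S→B 4·21=84, T→D 5·11=55. Service 424; fixed 48; total 472.
Difference: |661 − 472| = 189.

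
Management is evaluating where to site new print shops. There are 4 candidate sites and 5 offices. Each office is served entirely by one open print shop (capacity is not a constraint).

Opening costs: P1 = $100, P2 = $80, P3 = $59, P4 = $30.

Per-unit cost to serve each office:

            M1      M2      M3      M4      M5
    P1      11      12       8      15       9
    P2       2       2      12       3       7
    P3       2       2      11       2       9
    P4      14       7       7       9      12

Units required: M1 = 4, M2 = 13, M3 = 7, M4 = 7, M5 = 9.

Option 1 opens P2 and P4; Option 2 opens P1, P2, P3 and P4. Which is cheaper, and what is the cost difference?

Option 1: {P2, P4}: M1→P2 2·4=8, M2→P2 2·13=26, M3→P4 7·7=49, M4→P2 3·7=21, M5→P2 7·9=63. Service 167; fixed 110; total 277.
Option 2: {P1, P2, P3, P4}: M1→P2 2·4=8, M2→P2 2·13=26, M3→P4 7·7=49, M4→P3 2·7=14, M5→P2 7·9=63. Service 160; fixed 269; total 429.
Difference: |277 − 429| = 152.

Option 1 is cheaper by 152.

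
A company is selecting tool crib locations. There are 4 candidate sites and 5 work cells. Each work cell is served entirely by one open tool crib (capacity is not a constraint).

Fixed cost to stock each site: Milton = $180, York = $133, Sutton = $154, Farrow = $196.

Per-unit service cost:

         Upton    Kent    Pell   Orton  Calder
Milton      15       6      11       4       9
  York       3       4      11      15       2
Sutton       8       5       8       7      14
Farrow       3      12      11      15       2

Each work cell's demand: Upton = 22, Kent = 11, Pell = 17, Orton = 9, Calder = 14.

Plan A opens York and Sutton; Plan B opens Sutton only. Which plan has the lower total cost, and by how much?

Plan A: {York, Sutton}: Upton→York 3·22=66, Kent→York 4·11=44, Pell→Sutton 8·17=136, Orton→Sutton 7·9=63, Calder→York 2·14=28. Service 337; fixed 287; total 624.
Plan B: {Sutton}: Upton→Sutton 8·22=176, Kent→Sutton 5·11=55, Pell→Sutton 8·17=136, Orton→Sutton 7·9=63, Calder→Sutton 14·14=196. Service 626; fixed 154; total 780.
Difference: |624 − 780| = 156.

Plan A is cheaper by 156.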